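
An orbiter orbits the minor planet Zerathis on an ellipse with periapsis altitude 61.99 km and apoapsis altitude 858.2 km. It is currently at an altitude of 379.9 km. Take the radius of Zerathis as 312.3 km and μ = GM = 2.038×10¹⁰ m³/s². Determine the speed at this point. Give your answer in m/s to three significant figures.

v ≈ 180 m/s

r_p = 312.3 + 61.99 = 374.29 km = 3.7429×10⁵ m.
r_a = 312.3 + 858.2 = 1170.5 km = 1.1705×10⁶ m.
r = 312.3 + 379.9 = 692.20 km = 6.922×10⁵ m.
Semi-major axis a = (r_p + r_a)/2 = 772.39 km = 7.724×10⁵ m.
Vis-viva: v² = μ(2/r − 1/a) = 2.038×10¹⁰ × (2.889×10⁻⁶ − 1.295×10⁻⁶) = 3.250×10⁴ m²/s².
v = 180.3 m/s.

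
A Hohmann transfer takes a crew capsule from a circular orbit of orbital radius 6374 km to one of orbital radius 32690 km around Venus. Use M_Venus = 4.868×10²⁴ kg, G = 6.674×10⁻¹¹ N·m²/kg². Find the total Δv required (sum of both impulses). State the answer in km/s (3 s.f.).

μ = GM = 6.674×10⁻¹¹ × 4.868×10²⁴ = 3.249×10¹⁴ m³/s².
r₁ = 6374 km = 6.374×10⁶ m.
r₂ = 32690 km = 3.269×10⁷ m.
Transfer ellipse a_t = (r₁ + r₂)/2 = 1.953×10⁷ m.
At r₁: circular v_c1 = √(μ/r₁) = 7139 m/s; transfer-periapsis v_p = √[μ(2/r₁ − 1/a_t)] = 9236 m/s.
Δv₁ = v_p − v_c1 = 2097 m/s.
At r₂: circular v_c2 = √(μ/r₂) = 3153 m/s; transfer-apoapsis v_a = √[μ(2/r₂ − 1/a_t)] = 1801 m/s.
Δv₂ = v_c2 − v_a = 1352 m/s.
Total Δv = Δv₁ + Δv₂ = 3448 m/s = 3.448 km/s.

Δv_total ≈ 3.45 km/s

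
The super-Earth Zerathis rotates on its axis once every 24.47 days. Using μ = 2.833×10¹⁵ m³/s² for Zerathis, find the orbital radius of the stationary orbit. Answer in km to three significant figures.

T = 24.47 days = 2.114×10⁶ s.
A synchronous orbit has period T, so by Kepler's third law a = (μT²/4π²)^(1/3).
μT²/4π² = 2.833×10¹⁵ × (2.114×10⁶)² / 39.48 = 3.208×10²⁶ m³.
a = 6.845×10⁸ m = 6.8453×10⁵ km.

r_sync ≈ 6.85×10⁵ km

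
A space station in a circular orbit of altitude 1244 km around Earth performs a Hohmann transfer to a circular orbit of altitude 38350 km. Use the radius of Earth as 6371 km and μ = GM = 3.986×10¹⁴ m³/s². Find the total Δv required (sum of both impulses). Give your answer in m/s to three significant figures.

Δv_total ≈ 3600 m/s

r₁ = 6371 + 1244 = 7615.0 km = 7.6150×10⁶ m.
r₂ = 6371 + 38350 = 44721 km = 4.4721×10⁷ m.
Transfer ellipse a_t = (r₁ + r₂)/2 = 2.617×10⁷ m.
At r₁: circular v_c1 = √(μ/r₁) = 7235 m/s; transfer-perigee v_p = √[μ(2/r₁ − 1/a_t)] = 9458 m/s.
Δv₁ = v_p − v_c1 = 2223 m/s.
At r₂: circular v_c2 = √(μ/r₂) = 2985 m/s; transfer-apogee v_a = √[μ(2/r₂ − 1/a_t)] = 1611 m/s.
Δv₂ = v_c2 − v_a = 1375 m/s.
Total Δv = Δv₁ + Δv₂ = 3598 m/s.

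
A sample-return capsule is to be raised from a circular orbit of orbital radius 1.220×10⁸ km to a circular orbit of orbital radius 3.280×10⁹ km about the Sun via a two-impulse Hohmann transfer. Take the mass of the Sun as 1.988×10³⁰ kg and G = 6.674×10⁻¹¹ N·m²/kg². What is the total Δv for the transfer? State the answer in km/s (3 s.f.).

μ = GM = 6.674×10⁻¹¹ × 1.988×10³⁰ = 1.327×10²⁰ m³/s².
r₁ = 1.220×10⁸ km = 1.220×10¹¹ m.
r₂ = 3.280×10⁹ km = 3.280×10¹² m.
Transfer ellipse a_t = (r₁ + r₂)/2 = 1.701×10¹² m.
At r₁: circular v_c1 = √(μ/r₁) = 32980 m/s; transfer-perihelion v_p = √[μ(2/r₁ − 1/a_t)] = 45790 m/s.
Δv₁ = v_p − v_c1 = 12820 m/s.
At r₂: circular v_c2 = √(μ/r₂) = 6360 m/s; transfer-aphelion v_a = √[μ(2/r₂ − 1/a_t)] = 1703 m/s.
Δv₂ = v_c2 − v_a = 4657 m/s.
Total Δv = Δv₁ + Δv₂ = 17470 m/s = 17.47 km/s.

Δv_total ≈ 17.5 km/s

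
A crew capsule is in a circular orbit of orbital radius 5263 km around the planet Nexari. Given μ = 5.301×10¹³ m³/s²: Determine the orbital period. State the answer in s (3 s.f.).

r = 5263 km = 5.263×10⁶ m.
Kepler's third law: T = 2π√(r³/μ) = 2π√((5.263×10⁶)³ / 5.301×10¹³).
r³/μ = 2.750×10⁶ s², so T = 2π × 1.658×10³ = 1.042×10⁴ s.

T ≈ 10400 s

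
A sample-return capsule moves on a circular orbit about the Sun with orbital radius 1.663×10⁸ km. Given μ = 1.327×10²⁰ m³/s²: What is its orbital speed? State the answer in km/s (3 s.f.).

r = 1.663×10⁸ km = 1.663×10¹¹ m.
For a circular orbit v = √(μ/r) = √(1.327×10²⁰ / 1.663×10¹¹) = √(7.980×10⁸) = 28250 m/s.
That is 28.25 km/s.

v ≈ 28.2 km/s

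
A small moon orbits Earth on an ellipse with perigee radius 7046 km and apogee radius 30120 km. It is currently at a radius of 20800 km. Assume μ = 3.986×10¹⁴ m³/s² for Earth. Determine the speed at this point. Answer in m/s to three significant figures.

Semi-major axis a = (r_p + r_a)/2 = 18583 km = 1.858×10⁷ m.
Vis-viva: v² = μ(2/r − 1/a) = 3.986×10¹⁴ × (9.615×10⁻⁸ − 5.381×10⁻⁸) = 1.688×10⁷ m²/s².
v = 4108 m/s.

v ≈ 4110 m/s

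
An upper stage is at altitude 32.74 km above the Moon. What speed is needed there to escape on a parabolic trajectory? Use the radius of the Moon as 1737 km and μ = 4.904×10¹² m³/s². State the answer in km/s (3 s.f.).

v_esc ≈ 2.35 km/s

r = 1737 + 32.74 = 1769.7 km = 1.7697×10⁶ m.
Escape speed v_esc = √(2μ/r) = √(2 × 4.904×10¹² / 1.770×10⁶) = √(5.542×10⁶) = 2354 m/s.
= 2.354 km/s.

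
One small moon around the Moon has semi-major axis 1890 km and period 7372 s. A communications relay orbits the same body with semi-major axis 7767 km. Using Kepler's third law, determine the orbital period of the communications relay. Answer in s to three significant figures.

T₂ ≈ 61400 s

Kepler's third law: T² ∝ a³, so T₂ = T₁ (a₂/a₁)^(3/2).
a₂/a₁ = 4.110, (a₂/a₁)^(3/2) = 8.331.
T₂ = 7372 × 8.331 = 61410 s.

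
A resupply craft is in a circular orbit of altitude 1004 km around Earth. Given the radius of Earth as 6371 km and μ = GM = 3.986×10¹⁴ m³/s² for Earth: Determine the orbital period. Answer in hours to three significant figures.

T ≈ 1.75 hours

r = 6371 + 1004 = 7375.0 km = 7.3750×10⁶ m.
Kepler's third law: T = 2π√(r³/μ) = 2π√((7.375×10⁶)³ / 3.986×10¹⁴).
r³/μ = 1.006×10⁶ s², so T = 2π × 1.003×10³ = 6.303×10³ s.
Converting: 6.303×10³ s ÷ 3600 = 1.751 hours.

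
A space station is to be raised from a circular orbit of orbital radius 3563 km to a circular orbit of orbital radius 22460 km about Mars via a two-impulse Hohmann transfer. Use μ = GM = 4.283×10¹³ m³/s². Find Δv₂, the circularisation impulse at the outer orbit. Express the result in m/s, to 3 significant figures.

Δv ≈ 658 m/s

r₁ = 3563 km = 3.563×10⁶ m.
r₂ = 22460 km = 2.246×10⁷ m.
Transfer ellipse a_t = (r₁ + r₂)/2 = 1.301×10⁷ m.
At r₁: circular v_c1 = √(μ/r₁) = 3467 m/s; transfer-periapsis v_p = √[μ(2/r₁ − 1/a_t)] = 4555 m/s.
At r₂: circular v_c2 = √(μ/r₂) = 1381 m/s; transfer-apoapsis v_a = √[μ(2/r₂ − 1/a_t)] = 722.6 m/s.
Δv₂ = v_c2 − v_a = 658.3 m/s.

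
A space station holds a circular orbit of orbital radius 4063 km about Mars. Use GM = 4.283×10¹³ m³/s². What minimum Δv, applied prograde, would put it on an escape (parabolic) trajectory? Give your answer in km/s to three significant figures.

Δv ≈ 1.34 km/s

r = 4063 km = 4.063×10⁶ m.
Circular speed v_c = √(μ/r) = 3247 m/s.
Escape speed v_esc = √(2μ/r) = √2 × v_c = 4592 m/s.
Δv = v_esc − v_c = 1345 m/s = 1.345 km/s.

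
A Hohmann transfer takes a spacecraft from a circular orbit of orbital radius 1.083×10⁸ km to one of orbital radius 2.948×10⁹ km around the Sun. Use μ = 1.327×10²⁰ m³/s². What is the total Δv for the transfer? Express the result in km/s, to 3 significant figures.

r₁ = 1.083×10⁸ km = 1.083×10¹¹ m.
r₂ = 2.948×10⁹ km = 2.948×10¹² m.
Transfer ellipse a_t = (r₁ + r₂)/2 = 1.528×10¹² m.
At r₁: circular v_c1 = √(μ/r₁) = 35000 m/s; transfer-perihelion v_p = √[μ(2/r₁ − 1/a_t)] = 48620 m/s.
Δv₁ = v_p − v_c1 = 13610 m/s.
At r₂: circular v_c2 = √(μ/r₂) = 6709 m/s; transfer-aphelion v_a = √[μ(2/r₂ − 1/a_t)] = 1786 m/s.
Δv₂ = v_c2 − v_a = 4923 m/s.
Total Δv = Δv₁ + Δv₂ = 18540 m/s = 18.54 km/s.

Δv_total ≈ 18.5 km/s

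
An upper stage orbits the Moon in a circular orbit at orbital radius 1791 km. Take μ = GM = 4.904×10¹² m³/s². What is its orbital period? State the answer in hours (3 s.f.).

T ≈ 1.89 hours

r = 1791 km = 1.791×10⁶ m.
Kepler's third law: T = 2π√(r³/μ) = 2π√((1.791×10⁶)³ / 4.904×10¹²).
r³/μ = 1.171×10⁶ s², so T = 2π × 1.082×10³ = 6.801×10³ s.
Converting: 6.801×10³ s ÷ 3600 = 1.889 hours.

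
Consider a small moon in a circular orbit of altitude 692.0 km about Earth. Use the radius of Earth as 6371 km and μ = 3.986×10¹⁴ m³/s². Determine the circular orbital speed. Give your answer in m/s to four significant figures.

r = 6371 + 692.0 = 7063.0 km = 7.0630×10⁶ m.
For a circular orbit v = √(μ/r) = √(3.986×10¹⁴ / 7.063×10⁶) = √(5.643×10⁷) = 7512 m/s.

v ≈ 7512 m/s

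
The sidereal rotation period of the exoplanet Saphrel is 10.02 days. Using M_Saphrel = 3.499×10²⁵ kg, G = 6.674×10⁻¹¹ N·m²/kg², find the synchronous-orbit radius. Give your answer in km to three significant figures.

r_sync ≈ 3.54×10⁵ km

μ = GM = 6.674×10⁻¹¹ × 3.499×10²⁵ = 2.335×10¹⁵ m³/s².
T = 10.02 days = 8.657×10⁵ s.
A synchronous orbit has period T, so by Kepler's third law a = (μT²/4π²)^(1/3).
μT²/4π² = 2.335×10¹⁵ × (8.657×10⁵)² / 39.48 = 4.433×10²⁵ m³.
a = 3.539×10⁸ m = 3.5392×10⁵ km.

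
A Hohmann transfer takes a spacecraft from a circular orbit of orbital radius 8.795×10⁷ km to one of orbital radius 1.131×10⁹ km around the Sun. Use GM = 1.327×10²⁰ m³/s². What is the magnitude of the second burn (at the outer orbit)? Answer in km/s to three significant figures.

Δv ≈ 6.72 km/s

r₁ = 8.795×10⁷ km = 8.795×10¹⁰ m.
r₂ = 1.131×10⁹ km = 1.131×10¹² m.
Transfer ellipse a_t = (r₁ + r₂)/2 = 6.095×10¹¹ m.
At r₁: circular v_c1 = √(μ/r₁) = 38840 m/s; transfer-perihelion v_p = √[μ(2/r₁ − 1/a_t)] = 52910 m/s.
At r₂: circular v_c2 = √(μ/r₂) = 10830 m/s; transfer-aphelion v_a = √[μ(2/r₂ − 1/a_t)] = 4115 m/s.
Δv₂ = v_c2 − v_a = 6717 m/s.
= 6.717 km/s.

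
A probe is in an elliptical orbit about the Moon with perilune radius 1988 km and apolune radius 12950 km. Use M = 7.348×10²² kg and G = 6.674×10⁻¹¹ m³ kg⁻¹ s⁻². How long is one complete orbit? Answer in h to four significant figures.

T ≈ 16.09 h

μ = GM = 6.674×10⁻¹¹ × 7.348×10²² = 4.904×10¹² m³/s².
Semi-major axis a = (r_p + r_a)/2 = (1988.0 + 12950)/2 = 7469.0 km = 7.469×10⁶ m.
By Kepler's third law T = 2π√(a³/μ) = 2π × 9.218×10³ = 5.792×10⁴ s.
= 16.09 h.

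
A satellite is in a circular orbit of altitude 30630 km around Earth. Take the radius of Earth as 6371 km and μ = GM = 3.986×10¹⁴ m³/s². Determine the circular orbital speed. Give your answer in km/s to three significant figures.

r = 6371 + 30630 = 37001 km = 3.7001×10⁷ m.
For a circular orbit v = √(μ/r) = √(3.986×10¹⁴ / 3.700×10⁷) = √(1.077×10⁷) = 3282 m/s.
That is 3.282 km/s.

v ≈ 3.28 km/s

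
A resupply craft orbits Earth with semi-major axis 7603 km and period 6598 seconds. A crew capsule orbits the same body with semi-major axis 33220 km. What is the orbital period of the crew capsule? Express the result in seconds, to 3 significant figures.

Kepler's third law: T² ∝ a³, so T₂ = T₁ (a₂/a₁)^(3/2).
a₂/a₁ = 4.369, (a₂/a₁)^(3/2) = 9.133.
T₂ = 6598 × 9.133 = 60260 seconds.

T₂ ≈ 60300 seconds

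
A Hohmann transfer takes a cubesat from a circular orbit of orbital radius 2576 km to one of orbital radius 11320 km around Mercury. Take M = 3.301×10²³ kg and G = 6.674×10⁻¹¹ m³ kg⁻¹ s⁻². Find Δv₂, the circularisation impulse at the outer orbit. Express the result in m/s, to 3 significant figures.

μ = GM = 6.674×10⁻¹¹ × 3.301×10²³ = 2.203×10¹³ m³/s².
r₁ = 2576 km = 2.576×10⁶ m.
r₂ = 11320 km = 1.132×10⁷ m.
Transfer ellipse a_t = (r₁ + r₂)/2 = 6.948×10⁶ m.
At r₁: circular v_c1 = √(μ/r₁) = 2924 m/s; transfer-periherm v_p = √[μ(2/r₁ − 1/a_t)] = 3733 m/s.
At r₂: circular v_c2 = √(μ/r₂) = 1395 m/s; transfer-apoherm v_a = √[μ(2/r₂ − 1/a_t)] = 849.4 m/s.
Δv₂ = v_c2 − v_a = 545.6 m/s.

Δv ≈ 546 m/s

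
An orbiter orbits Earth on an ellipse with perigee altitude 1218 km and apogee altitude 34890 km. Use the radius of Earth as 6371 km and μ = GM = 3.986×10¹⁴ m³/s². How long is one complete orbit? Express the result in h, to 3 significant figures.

T ≈ 10.6 h

r_p = 6371 + 1218 = 7589.0 km = 7.5890×10⁶ m.
r_a = 6371 + 34890 = 41261 km = 4.1261×10⁷ m.
Semi-major axis a = (r_p + r_a)/2 = (7589.0 + 41261)/2 = 24425 km = 2.442×10⁷ m.
By Kepler's third law T = 2π√(a³/μ) = 2π × 6.046×10³ = 3.799×10⁴ s.
= 10.55 h.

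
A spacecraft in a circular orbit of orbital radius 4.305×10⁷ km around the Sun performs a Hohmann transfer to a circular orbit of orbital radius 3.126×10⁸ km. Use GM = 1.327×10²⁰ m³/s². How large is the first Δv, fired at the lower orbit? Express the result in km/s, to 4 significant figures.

Δv ≈ 18.09 km/s

r₁ = 4.305×10⁷ km = 4.305×10¹⁰ m.
r₂ = 3.126×10⁸ km = 3.126×10¹¹ m.
Transfer ellipse a_t = (r₁ + r₂)/2 = 1.778×10¹¹ m.
At r₁: circular v_c1 = √(μ/r₁) = 55520 m/s; transfer-perihelion v_p = √[μ(2/r₁ − 1/a_t)] = 73610 m/s.
Δv₁ = v_p − v_c1 = 18090 m/s.
= 18.09 km/s.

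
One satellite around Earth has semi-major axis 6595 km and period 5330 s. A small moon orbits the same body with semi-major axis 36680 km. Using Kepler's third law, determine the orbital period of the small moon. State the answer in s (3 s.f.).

Kepler's third law: T² ∝ a³, so T₂ = T₁ (a₂/a₁)^(3/2).
a₂/a₁ = 5.562, (a₂/a₁)^(3/2) = 13.12.
T₂ = 5330 × 13.12 = 69910 s.

T₂ ≈ 69900 s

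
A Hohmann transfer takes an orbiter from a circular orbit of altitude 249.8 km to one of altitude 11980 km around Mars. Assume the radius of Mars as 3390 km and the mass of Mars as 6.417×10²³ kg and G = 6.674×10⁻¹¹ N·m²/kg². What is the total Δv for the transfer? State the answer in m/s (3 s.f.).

μ = GM = 6.674×10⁻¹¹ × 6.417×10²³ = 4.283×10¹³ m³/s².
r₁ = 3390 + 249.8 = 3639.8 km = 3.6398×10⁶ m.
r₂ = 3390 + 11980 = 15370 km = 1.5370×10⁷ m.
Transfer ellipse a_t = (r₁ + r₂)/2 = 9.505×10⁶ m.
At r₁: circular v_c1 = √(μ/r₁) = 3430 m/s; transfer-periapsis v_p = √[μ(2/r₁ − 1/a_t)] = 4362 m/s.
Δv₁ = v_p − v_c1 = 931.8 m/s.
At r₂: circular v_c2 = √(μ/r₂) = 1669 m/s; transfer-apoapsis v_a = √[μ(2/r₂ − 1/a_t)] = 1033 m/s.
Δv₂ = v_c2 − v_a = 636.3 m/s.
Total Δv = Δv₁ + Δv₂ = 1568 m/s.

Δv_total ≈ 1570 m/s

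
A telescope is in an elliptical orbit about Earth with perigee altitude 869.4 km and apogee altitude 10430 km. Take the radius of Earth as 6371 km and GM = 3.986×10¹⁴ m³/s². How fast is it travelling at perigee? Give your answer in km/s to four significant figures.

r_p = 6371 + 869.4 = 7240.4 km = 7.2404×10⁶ m.
r_a = 6371 + 10430 = 16801 km = 1.6801×10⁷ m.
Semi-major axis a = (r_p + r_a)/2 = 12021 km = 1.202×10⁷ m.
Vis-viva: v² = μ(2/r − 1/a) = 3.986×10¹⁴ × (2.762×10⁻⁷ − 8.319×10⁻⁸) = 7.694×10⁷ m²/s².
v = 8772 m/s = 8.772 km/s.

v ≈ 8.772 km/s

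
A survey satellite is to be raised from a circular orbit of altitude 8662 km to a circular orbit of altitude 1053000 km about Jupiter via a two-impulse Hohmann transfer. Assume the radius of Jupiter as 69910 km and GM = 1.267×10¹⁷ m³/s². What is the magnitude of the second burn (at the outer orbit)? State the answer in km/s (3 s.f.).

r₁ = 69910 + 8662 = 78572 km = 7.8572×10⁷ m.
r₂ = 69910 + 1053000 = 1122900 km = 1.1229×10⁹ m.
Transfer ellipse a_t = (r₁ + r₂)/2 = 6.007×10⁸ m.
At r₁: circular v_c1 = √(μ/r₁) = 40160 m/s; transfer-perijove v_p = √[μ(2/r₁ − 1/a_t)] = 54900 m/s.
At r₂: circular v_c2 = √(μ/r₂) = 10620 m/s; transfer-apojove v_a = √[μ(2/r₂ − 1/a_t)] = 3842 m/s.
Δv₂ = v_c2 − v_a = 6781 m/s.
= 6.781 km/s.

Δv ≈ 6.78 km/s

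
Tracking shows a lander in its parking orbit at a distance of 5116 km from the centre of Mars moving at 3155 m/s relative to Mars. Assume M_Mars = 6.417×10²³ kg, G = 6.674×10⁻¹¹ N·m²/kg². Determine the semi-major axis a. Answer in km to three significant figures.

a ≈ 6310 km

μ = GM = 6.674×10⁻¹¹ × 6.417×10²³ = 4.283×10¹³ m³/s².
r = 5.116×10⁶ m.
Specific orbital energy ε = v²/2 − μ/r = (3155)²/2 − 4.283×10¹³/5.116×10⁶ = -3.394×10⁶ J/kg.
Since ε = −μ/(2a), a = −μ/(2ε) = 6.309×10⁶ m = 6308.9 km.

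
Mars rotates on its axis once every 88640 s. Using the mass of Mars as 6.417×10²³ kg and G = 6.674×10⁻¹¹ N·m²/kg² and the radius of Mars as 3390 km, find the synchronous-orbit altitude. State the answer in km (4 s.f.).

μ = GM = 6.674×10⁻¹¹ × 6.417×10²³ = 4.283×10¹³ m³/s².
A synchronous orbit has period T, so by Kepler's third law a = (μT²/4π²)^(1/3).
μT²/4π² = 4.283×10¹³ × (8.864×10⁴)² / 39.48 = 8.524×10²¹ m³.
a = 2.043×10⁷ m = 20427 km.
Altitude h = a − R = 20427 − 3390 = 17037 km.

h_sync ≈ 17040 km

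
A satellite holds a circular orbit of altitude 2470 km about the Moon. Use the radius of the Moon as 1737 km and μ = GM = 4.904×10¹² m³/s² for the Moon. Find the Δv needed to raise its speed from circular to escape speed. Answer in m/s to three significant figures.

Δv ≈ 447 m/s

r = 1737 + 2470 = 4207.0 km = 4.2070×10⁶ m.
Circular speed v_c = √(μ/r) = 1080 m/s.
Escape speed v_esc = √(2μ/r) = √2 × v_c = 1527 m/s.
Δv = v_esc − v_c = 447.2 m/s.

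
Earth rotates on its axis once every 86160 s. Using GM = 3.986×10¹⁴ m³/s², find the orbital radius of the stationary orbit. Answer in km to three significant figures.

r_sync ≈ 42200 km

A synchronous orbit has period T, so by Kepler's third law a = (μT²/4π²)^(1/3).
μT²/4π² = 3.986×10¹⁴ × (8.616×10⁴)² / 39.48 = 7.495×10²² m³.
a = 4.216×10⁷ m = 42163 km.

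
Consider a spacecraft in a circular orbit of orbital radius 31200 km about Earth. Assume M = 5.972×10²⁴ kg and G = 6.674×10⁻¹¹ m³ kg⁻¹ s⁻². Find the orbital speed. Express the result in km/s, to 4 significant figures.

μ = GM = 6.674×10⁻¹¹ × 5.972×10²⁴ = 3.986×10¹⁴ m³/s².
r = 31200 km = 3.120×10⁷ m.
For a circular orbit v = √(μ/r) = √(3.986×10¹⁴ / 3.120×10⁷) = √(1.277×10⁷) = 3574 m/s.
That is 3.574 km/s.

v ≈ 3.574 km/s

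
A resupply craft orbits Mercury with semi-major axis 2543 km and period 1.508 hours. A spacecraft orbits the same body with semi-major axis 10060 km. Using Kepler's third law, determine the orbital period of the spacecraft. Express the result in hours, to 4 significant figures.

T₂ ≈ 11.87 hours

Kepler's third law: T² ∝ a³, so T₂ = T₁ (a₂/a₁)^(3/2).
a₂/a₁ = 3.956, (a₂/a₁)^(3/2) = 7.868.
T₂ = 1.508 × 7.868 = 11.87 hours.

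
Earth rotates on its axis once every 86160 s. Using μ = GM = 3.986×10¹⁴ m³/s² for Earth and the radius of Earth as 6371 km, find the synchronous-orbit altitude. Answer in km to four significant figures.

h_sync ≈ 35790 km

A synchronous orbit has period T, so by Kepler's third law a = (μT²/4π²)^(1/3).
μT²/4π² = 3.986×10¹⁴ × (8.616×10⁴)² / 39.48 = 7.495×10²² m³.
a = 4.216×10⁷ m = 42163 km.
Altitude h = a − R = 42163 − 6371 = 35792 km.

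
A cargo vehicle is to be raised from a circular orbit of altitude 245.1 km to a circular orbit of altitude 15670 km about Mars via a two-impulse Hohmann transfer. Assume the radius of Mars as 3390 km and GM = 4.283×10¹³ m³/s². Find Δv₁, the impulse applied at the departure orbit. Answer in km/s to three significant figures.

Δv ≈ 1.02 km/s

r₁ = 3390 + 245.1 = 3635.1 km = 3.6351×10⁶ m.
r₂ = 3390 + 15670 = 19060 km = 1.9060×10⁷ m.
Transfer ellipse a_t = (r₁ + r₂)/2 = 1.135×10⁷ m.
At r₁: circular v_c1 = √(μ/r₁) = 3433 m/s; transfer-periapsis v_p = √[μ(2/r₁ − 1/a_t)] = 4449 m/s.
Δv₁ = v_p − v_c1 = 1016 m/s.
= 1.016 km/s.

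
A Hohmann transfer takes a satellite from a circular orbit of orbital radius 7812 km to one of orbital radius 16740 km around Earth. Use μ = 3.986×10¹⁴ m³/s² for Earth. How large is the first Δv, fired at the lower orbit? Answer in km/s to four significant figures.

r₁ = 7812 km = 7.812×10⁶ m.
r₂ = 16740 km = 1.674×10⁷ m.
Transfer ellipse a_t = (r₁ + r₂)/2 = 1.228×10⁷ m.
At r₁: circular v_c1 = √(μ/r₁) = 7143 m/s; transfer-perigee v_p = √[μ(2/r₁ − 1/a_t)] = 8341 m/s.
Δv₁ = v_p − v_c1 = 1198 m/s.
= 1.198 km/s.

Δv ≈ 1.198 km/s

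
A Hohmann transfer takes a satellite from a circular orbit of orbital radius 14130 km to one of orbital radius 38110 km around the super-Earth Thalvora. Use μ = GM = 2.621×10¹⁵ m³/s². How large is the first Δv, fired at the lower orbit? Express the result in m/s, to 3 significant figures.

Δv ≈ 2830 m/s

r₁ = 14130 km = 1.413×10⁷ m.
r₂ = 38110 km = 3.811×10⁷ m.
Transfer ellipse a_t = (r₁ + r₂)/2 = 2.612×10⁷ m.
At r₁: circular v_c1 = √(μ/r₁) = 13620 m/s; transfer-periapsis v_p = √[μ(2/r₁ − 1/a_t)] = 16450 m/s.
Δv₁ = v_p − v_c1 = 2832 m/s.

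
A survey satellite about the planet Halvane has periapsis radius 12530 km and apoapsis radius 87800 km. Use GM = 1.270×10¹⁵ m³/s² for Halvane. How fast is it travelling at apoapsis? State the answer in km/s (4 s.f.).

Semi-major axis a = (r_p + r_a)/2 = 50165 km = 5.016×10⁷ m.
Vis-viva: v² = μ(2/r − 1/a) = 1.270×10¹⁵ × (2.278×10⁻⁸ − 1.993×10⁻⁸) = 3.613×10⁶ m²/s².
v = 1901 m/s = 1.901 km/s.

v ≈ 1.901 km/s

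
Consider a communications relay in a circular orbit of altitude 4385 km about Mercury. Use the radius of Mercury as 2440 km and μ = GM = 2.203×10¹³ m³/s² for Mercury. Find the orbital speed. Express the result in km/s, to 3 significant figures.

r = 2440 + 4385 = 6825.0 km = 6.8250×10⁶ m.
For a circular orbit v = √(μ/r) = √(2.203×10¹³ / 6.825×10⁶) = √(3.228×10⁶) = 1797 m/s.
That is 1.797 km/s.

v ≈ 1.80 km/s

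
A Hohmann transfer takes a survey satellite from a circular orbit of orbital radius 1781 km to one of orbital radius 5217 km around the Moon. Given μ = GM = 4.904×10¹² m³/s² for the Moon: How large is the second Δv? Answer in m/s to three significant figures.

Δv ≈ 278 m/s

r₁ = 1781 km = 1.781×10⁶ m.
r₂ = 5217 km = 5.217×10⁶ m.
Transfer ellipse a_t = (r₁ + r₂)/2 = 3.499×10⁶ m.
At r₁: circular v_c1 = √(μ/r₁) = 1659 m/s; transfer-perilune v_p = √[μ(2/r₁ − 1/a_t)] = 2026 m/s.
At r₂: circular v_c2 = √(μ/r₂) = 969.5 m/s; transfer-apolune v_a = √[μ(2/r₂ − 1/a_t)] = 691.7 m/s.
Δv₂ = v_c2 − v_a = 277.8 m/s.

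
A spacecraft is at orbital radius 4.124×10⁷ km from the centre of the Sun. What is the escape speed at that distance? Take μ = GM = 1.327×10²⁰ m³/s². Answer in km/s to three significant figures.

v_esc ≈ 80.2 km/s

r = 4.124×10⁷ km = 4.124×10¹⁰ m.
Escape speed v_esc = √(2μ/r) = √(2 × 1.327×10²⁰ / 4.124×10¹⁰) = √(6.435×10⁹) = 80220 m/s.
= 80.22 km/s.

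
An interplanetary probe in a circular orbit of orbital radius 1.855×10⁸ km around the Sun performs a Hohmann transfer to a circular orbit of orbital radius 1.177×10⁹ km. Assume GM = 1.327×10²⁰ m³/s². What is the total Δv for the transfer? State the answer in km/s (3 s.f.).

Δv_total ≈ 13.5 km/s

r₁ = 1.855×10⁸ km = 1.855×10¹¹ m.
r₂ = 1.177×10⁹ km = 1.177×10¹² m.
Transfer ellipse a_t = (r₁ + r₂)/2 = 6.812×10¹¹ m.
At r₁: circular v_c1 = √(μ/r₁) = 26750 m/s; transfer-perihelion v_p = √[μ(2/r₁ − 1/a_t)] = 35160 m/s.
Δv₁ = v_p − v_c1 = 8410 m/s.
At r₂: circular v_c2 = √(μ/r₂) = 10620 m/s; transfer-aphelion v_a = √[μ(2/r₂ − 1/a_t)] = 5541 m/s.
Δv₂ = v_c2 − v_a = 5077 m/s.
Total Δv = Δv₁ + Δv₂ = 13490 m/s = 13.49 km/s.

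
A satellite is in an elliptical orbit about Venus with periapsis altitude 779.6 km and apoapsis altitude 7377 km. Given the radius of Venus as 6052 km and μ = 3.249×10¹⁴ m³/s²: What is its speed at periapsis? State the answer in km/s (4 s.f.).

v ≈ 7.940 km/s

r_p = 6052 + 779.6 = 6831.6 km = 6.8316×10⁶ m.
r_a = 6052 + 7377 = 13429 km = 1.3429×10⁷ m.
Semi-major axis a = (r_p + r_a)/2 = 10130 km = 1.013×10⁷ m.
Vis-viva: v² = μ(2/r − 1/a) = 3.249×10¹⁴ × (2.928×10⁻⁷ − 9.871×10⁻⁸) = 6.304×10⁷ m²/s².
v = 7940 m/s = 7.940 km/s.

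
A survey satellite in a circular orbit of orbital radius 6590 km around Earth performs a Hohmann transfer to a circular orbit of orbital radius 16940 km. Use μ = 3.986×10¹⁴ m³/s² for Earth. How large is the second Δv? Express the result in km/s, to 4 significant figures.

r₁ = 6590 km = 6.590×10⁶ m.
r₂ = 16940 km = 1.694×10⁷ m.
Transfer ellipse a_t = (r₁ + r₂)/2 = 1.176×10⁷ m.
At r₁: circular v_c1 = √(μ/r₁) = 7777 m/s; transfer-perigee v_p = √[μ(2/r₁ − 1/a_t)] = 9332 m/s.
At r₂: circular v_c2 = √(μ/r₂) = 4851 m/s; transfer-apogee v_a = √[μ(2/r₂ − 1/a_t)] = 3630 m/s.
Δv₂ = v_c2 − v_a = 1220 m/s.
= 1.220 km/s.

Δv ≈ 1.220 km/s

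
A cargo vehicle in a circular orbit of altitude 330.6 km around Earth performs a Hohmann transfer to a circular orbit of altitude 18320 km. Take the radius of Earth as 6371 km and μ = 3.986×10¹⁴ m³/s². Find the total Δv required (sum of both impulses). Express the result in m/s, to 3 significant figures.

Δv_total ≈ 3350 m/s

r₁ = 6371 + 330.6 = 6701.6 km = 6.7016×10⁶ m.
r₂ = 6371 + 18320 = 24691 km = 2.4691×10⁷ m.
Transfer ellipse a_t = (r₁ + r₂)/2 = 1.570×10⁷ m.
At r₁: circular v_c1 = √(μ/r₁) = 7712 m/s; transfer-perigee v_p = √[μ(2/r₁ − 1/a_t)] = 9673 m/s.
Δv₁ = v_p − v_c1 = 1961 m/s.
At r₂: circular v_c2 = √(μ/r₂) = 4018 m/s; transfer-apogee v_a = √[μ(2/r₂ − 1/a_t)] = 2625 m/s.
Δv₂ = v_c2 − v_a = 1393 m/s.
Total Δv = Δv₁ + Δv₂ = 3353 m/s.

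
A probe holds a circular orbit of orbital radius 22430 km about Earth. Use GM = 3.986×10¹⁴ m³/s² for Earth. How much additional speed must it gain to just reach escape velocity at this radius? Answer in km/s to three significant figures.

Δv ≈ 1.75 km/s

r = 22430 km = 2.243×10⁷ m.
Circular speed v_c = √(μ/r) = 4216 m/s.
Escape speed v_esc = √(2μ/r) = √2 × v_c = 5962 m/s.
Δv = v_esc − v_c = 1746 m/s = 1.746 km/s.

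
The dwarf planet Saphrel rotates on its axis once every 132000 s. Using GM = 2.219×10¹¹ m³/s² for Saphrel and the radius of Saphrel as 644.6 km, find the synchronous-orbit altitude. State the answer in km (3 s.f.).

h_sync ≈ 3960 km

A synchronous orbit has period T, so by Kepler's third law a = (μT²/4π²)^(1/3).
μT²/4π² = 2.219×10¹¹ × (1.320×10⁵)² / 39.48 = 9.794×10¹⁹ m³.
a = 4.609×10⁶ m = 4609.4 km.
Altitude h = a − R = 4609.4 − 644.6 = 3964.8 km.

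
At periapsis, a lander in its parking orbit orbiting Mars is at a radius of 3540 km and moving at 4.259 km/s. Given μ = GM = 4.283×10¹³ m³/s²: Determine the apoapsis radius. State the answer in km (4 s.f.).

r_p = 3.540×10⁶ m.
Specific energy ε = v²/2 − μ/r = -3.029×10⁶ J/kg, so a = −μ/(2ε) = 7.069×10⁶ m.
The apsides satisfy r_p + r_a = 2a, so the apoapsis radius is 2a − r_p = 1.060×10⁷ m = 10598 km.

apoapsis radius ≈ 10600 km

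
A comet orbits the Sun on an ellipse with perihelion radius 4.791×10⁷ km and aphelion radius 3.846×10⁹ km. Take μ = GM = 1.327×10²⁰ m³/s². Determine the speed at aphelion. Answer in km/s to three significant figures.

v ≈ 0.921 km/s

Semi-major axis a = (r_p + r_a)/2 = 1.9470×10⁹ km = 1.947×10¹² m.
Vis-viva: v² = μ(2/r − 1/a) = 1.327×10²⁰ × (5.200×10⁻¹³ − 5.136×10⁻¹³) = 8.490×10⁵ m²/s².
v = 921.4 m/s = 0.9214 km/s.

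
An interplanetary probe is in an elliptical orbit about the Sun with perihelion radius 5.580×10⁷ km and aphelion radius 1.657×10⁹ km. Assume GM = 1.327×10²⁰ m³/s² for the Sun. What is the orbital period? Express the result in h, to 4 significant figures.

Semi-major axis a = (r_p + r_a)/2 = (5.5800×10⁷ + 1.6570×10⁹)/2 = 8.5640×10⁸ km = 8.564×10¹¹ m.
By Kepler's third law T = 2π√(a³/μ) = 2π × 6.880×10⁷ = 4.323×10⁸ s.
= 1.201×10⁵ h.

T ≈ 120100 h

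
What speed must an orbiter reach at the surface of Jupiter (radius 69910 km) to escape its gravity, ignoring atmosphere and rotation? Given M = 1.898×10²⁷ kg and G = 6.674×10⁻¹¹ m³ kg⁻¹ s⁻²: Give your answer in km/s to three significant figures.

μ = GM = 6.674×10⁻¹¹ × 1.898×10²⁷ = 1.267×10¹⁷ m³/s².
r = R = 6.991×10⁷ m.
Escape speed v_esc = √(2μ/r) = √(2 × 1.267×10¹⁷ / 6.991×10⁷) = √(3.624×10⁹) = 60200 m/s.
= 60.20 km/s.

v_esc ≈ 60.2 km/s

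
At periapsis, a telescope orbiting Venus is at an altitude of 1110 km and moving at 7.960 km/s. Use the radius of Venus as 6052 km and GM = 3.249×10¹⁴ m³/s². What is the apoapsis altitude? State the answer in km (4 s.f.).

r_p = 6052 + 1110 = 7162.0 km = 7.162×10⁶ m.
Specific energy ε = v²/2 − μ/r = -1.368×10⁷ J/kg, so a = −μ/(2ε) = 1.187×10⁷ m.
The apsides satisfy r_p + r_a = 2a, so the apoapsis radius is 2a − r_p = 1.658×10⁷ m = 16582 km.
Apoapsis altitude = 16582 − 6052 = 10530 km.

apoapsis altitude ≈ 10530 km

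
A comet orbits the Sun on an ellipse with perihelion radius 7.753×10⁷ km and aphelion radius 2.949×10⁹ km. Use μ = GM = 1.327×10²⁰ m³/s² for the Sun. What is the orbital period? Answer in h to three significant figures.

T ≈ 282000 h

Semi-major axis a = (r_p + r_a)/2 = (7.7530×10⁷ + 2.9490×10⁹)/2 = 1.5133×10⁹ km = 1.513×10¹² m.
By Kepler's third law T = 2π√(a³/μ) = 2π × 1.616×10⁸ = 1.015×10⁹ s.
= 2.820×10⁵ h.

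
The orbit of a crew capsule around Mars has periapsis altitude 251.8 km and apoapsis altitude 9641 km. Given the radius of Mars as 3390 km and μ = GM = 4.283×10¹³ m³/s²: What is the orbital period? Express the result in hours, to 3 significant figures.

r_p = 3390 + 251.8 = 3641.8 km = 3.6418×10⁶ m.
r_a = 3390 + 9641 = 13031 km = 1.3031×10⁷ m.
Semi-major axis a = (r_p + r_a)/2 = (3641.8 + 13031)/2 = 8336.4 km = 8.336×10⁶ m.
By Kepler's third law T = 2π√(a³/μ) = 2π × 3.678×10³ = 2.311×10⁴ s.
= 6.419 hours.

T ≈ 6.42 hours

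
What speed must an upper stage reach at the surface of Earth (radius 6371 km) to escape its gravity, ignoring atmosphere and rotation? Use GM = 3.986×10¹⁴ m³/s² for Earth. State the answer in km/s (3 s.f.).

r = R = 6.371×10⁶ m.
Escape speed v_esc = √(2μ/r) = √(2 × 3.986×10¹⁴ / 6.371×10⁶) = √(1.251×10⁸) = 11190 m/s.
= 11.19 km/s.

v_esc ≈ 11.2 km/s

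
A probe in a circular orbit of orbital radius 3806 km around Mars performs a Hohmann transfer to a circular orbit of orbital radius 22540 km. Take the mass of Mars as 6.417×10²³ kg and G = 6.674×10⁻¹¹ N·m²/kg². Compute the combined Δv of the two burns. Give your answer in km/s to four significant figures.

μ = GM = 6.674×10⁻¹¹ × 6.417×10²³ = 4.283×10¹³ m³/s².
r₁ = 3806 km = 3.806×10⁶ m.
r₂ = 22540 km = 2.254×10⁷ m.
Transfer ellipse a_t = (r₁ + r₂)/2 = 1.317×10⁷ m.
At r₁: circular v_c1 = √(μ/r₁) = 3354 m/s; transfer-periapsis v_p = √[μ(2/r₁ − 1/a_t)] = 4388 m/s.
Δv₁ = v_p − v_c1 = 1033 m/s.
At r₂: circular v_c2 = √(μ/r₂) = 1378 m/s; transfer-apoapsis v_a = √[μ(2/r₂ − 1/a_t)] = 740.9 m/s.
Δv₂ = v_c2 − v_a = 637.5 m/s.
Total Δv = Δv₁ + Δv₂ = 1671 m/s = 1.671 km/s.

Δv_total ≈ 1.671 km/s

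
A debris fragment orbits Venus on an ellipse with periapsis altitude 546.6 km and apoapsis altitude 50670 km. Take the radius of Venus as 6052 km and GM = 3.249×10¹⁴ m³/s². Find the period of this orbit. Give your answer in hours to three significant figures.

r_p = 6052 + 546.6 = 6598.6 km = 6.5986×10⁶ m.
r_a = 6052 + 50670 = 56722 km = 5.6722×10⁷ m.
Semi-major axis a = (r_p + r_a)/2 = (6598.6 + 56722)/2 = 31660 km = 3.166×10⁷ m.
By Kepler's third law T = 2π√(a³/μ) = 2π × 9.883×10³ = 6.210×10⁴ s.
= 17.25 hours.

T ≈ 17.2 hours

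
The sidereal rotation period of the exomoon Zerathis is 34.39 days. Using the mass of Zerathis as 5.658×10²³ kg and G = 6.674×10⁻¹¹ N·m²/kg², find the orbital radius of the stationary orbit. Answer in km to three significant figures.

μ = GM = 6.674×10⁻¹¹ × 5.658×10²³ = 3.776×10¹³ m³/s².
T = 34.39 days = 2.971×10⁶ s.
A synchronous orbit has period T, so by Kepler's third law a = (μT²/4π²)^(1/3).
μT²/4π² = 3.776×10¹³ × (2.971×10⁶)² / 39.48 = 8.445×10²⁴ m³.
a = 2.036×10⁸ m = 2.0364×10⁵ km.

r_sync ≈ 2.04×10⁵ km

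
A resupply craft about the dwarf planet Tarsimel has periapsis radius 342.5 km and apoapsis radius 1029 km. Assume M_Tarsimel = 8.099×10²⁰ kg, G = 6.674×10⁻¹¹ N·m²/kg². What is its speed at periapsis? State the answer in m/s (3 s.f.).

μ = GM = 6.674×10⁻¹¹ × 8.099×10²⁰ = 5.405×10¹⁰ m³/s².
Semi-major axis a = (r_p + r_a)/2 = 685.75 km = 6.858×10⁵ m.
Vis-viva: v² = μ(2/r − 1/a) = 5.405×10¹⁰ × (5.839×10⁻⁶ − 1.458×10⁻⁶) = 2.368×10⁵ m²/s².
v = 486.6 m/s.

v ≈ 487 m/s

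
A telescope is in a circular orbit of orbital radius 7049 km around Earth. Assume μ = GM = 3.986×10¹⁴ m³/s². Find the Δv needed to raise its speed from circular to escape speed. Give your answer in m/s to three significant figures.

r = 7049 km = 7.049×10⁶ m.
Circular speed v_c = √(μ/r) = 7520 m/s.
Escape speed v_esc = √(2μ/r) = √2 × v_c = 10630 m/s.
Δv = v_esc − v_c = 3115 m/s.

Δv ≈ 3110 m/s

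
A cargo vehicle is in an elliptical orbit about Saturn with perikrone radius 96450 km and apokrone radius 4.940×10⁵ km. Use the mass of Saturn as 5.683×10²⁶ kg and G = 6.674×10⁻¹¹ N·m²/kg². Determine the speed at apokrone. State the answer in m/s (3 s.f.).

v ≈ 5010 m/s

μ = GM = 6.674×10⁻¹¹ × 5.683×10²⁶ = 3.793×10¹⁶ m³/s².
Semi-major axis a = (r_p + r_a)/2 = 2.9522×10⁵ km = 2.952×10⁸ m.
Vis-viva: v² = μ(2/r − 1/a) = 3.793×10¹⁶ × (4.049×10⁻⁹ − 3.387×10⁻⁹) = 2.508×10⁷ m²/s².
v = 5008 m/s.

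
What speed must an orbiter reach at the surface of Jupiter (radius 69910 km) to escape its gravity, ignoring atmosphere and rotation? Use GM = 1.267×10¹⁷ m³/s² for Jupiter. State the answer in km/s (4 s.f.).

r = R = 6.991×10⁷ m.
Escape speed v_esc = √(2μ/r) = √(2 × 1.267×10¹⁷ / 6.991×10⁷) = √(3.625×10⁹) = 60210 m/s.
= 60.21 km/s.

v_esc ≈ 60.21 km/s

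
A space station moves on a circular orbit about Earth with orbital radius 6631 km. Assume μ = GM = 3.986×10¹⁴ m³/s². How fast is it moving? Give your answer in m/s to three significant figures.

r = 6631 km = 6.631×10⁶ m.
For a circular orbit v = √(μ/r) = √(3.986×10¹⁴ / 6.631×10⁶) = √(6.011×10⁷) = 7753 m/s.

v ≈ 7750 m/s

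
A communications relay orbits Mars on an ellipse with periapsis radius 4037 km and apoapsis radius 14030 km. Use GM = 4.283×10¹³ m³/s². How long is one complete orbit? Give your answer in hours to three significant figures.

Semi-major axis a = (r_p + r_a)/2 = (4037.0 + 14030)/2 = 9033.5 km = 9.034×10⁶ m.
By Kepler's third law T = 2π√(a³/μ) = 2π × 4.149×10³ = 2.607×10⁴ s.
= 7.241 hours.

T ≈ 7.24 hours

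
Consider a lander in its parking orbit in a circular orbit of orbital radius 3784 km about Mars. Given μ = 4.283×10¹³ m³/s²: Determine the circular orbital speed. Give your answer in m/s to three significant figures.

v ≈ 3360 m/s

r = 3784 km = 3.784×10⁶ m.
For a circular orbit v = √(μ/r) = √(4.283×10¹³ / 3.784×10⁶) = √(1.132×10⁷) = 3364 m/s.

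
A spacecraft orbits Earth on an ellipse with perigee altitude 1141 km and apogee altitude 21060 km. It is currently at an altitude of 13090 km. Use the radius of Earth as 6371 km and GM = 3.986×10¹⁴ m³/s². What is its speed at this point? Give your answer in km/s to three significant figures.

v ≈ 4.26 km/s

r_p = 6371 + 1141 = 7512.0 km = 7.5120×10⁶ m.
r_a = 6371 + 21060 = 27431 km = 2.7431×10⁷ m.
r = 6371 + 13090 = 19461 km = 1.946×10⁷ m.
Semi-major axis a = (r_p + r_a)/2 = 17472 km = 1.747×10⁷ m.
Vis-viva: v² = μ(2/r − 1/a) = 3.986×10¹⁴ × (1.028×10⁻⁷ − 5.724×10⁻⁸) = 1.815×10⁷ m²/s².
v = 4260 m/s = 4.260 km/s.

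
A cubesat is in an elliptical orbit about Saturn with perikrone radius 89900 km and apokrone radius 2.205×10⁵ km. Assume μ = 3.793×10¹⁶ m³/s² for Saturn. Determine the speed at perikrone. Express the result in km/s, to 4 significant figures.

v ≈ 24.48 km/s

Semi-major axis a = (r_p + r_a)/2 = 1.5520×10⁵ km = 1.552×10⁸ m.
Vis-viva: v² = μ(2/r − 1/a) = 3.793×10¹⁶ × (2.225×10⁻⁸ − 6.443×10⁻⁹) = 5.994×10⁸ m²/s².
v = 24480 m/s = 24.48 km/s.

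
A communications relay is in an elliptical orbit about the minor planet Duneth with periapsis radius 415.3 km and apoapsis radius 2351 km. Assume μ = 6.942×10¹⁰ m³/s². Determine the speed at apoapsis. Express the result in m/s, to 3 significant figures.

v ≈ 94.2 m/s

Semi-major axis a = (r_p + r_a)/2 = 1383.2 km = 1.383×10⁶ m.
Vis-viva: v² = μ(2/r − 1/a) = 6.942×10¹⁰ × (8.507×10⁻⁷ − 7.230×10⁻⁷) = 8.866×10³ m²/s².
v = 94.16 m/s.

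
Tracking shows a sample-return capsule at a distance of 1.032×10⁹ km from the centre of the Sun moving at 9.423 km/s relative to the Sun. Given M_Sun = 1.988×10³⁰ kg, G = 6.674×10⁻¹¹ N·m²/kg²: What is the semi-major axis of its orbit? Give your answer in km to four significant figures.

μ = GM = 6.674×10⁻¹¹ × 1.988×10³⁰ = 1.327×10²⁰ m³/s².
r = 1.032×10¹² m.
Specific orbital energy ε = v²/2 − μ/r = (9423)²/2 − 1.327×10²⁰/1.032×10¹² = -8.417×10⁷ J/kg.
Since ε = −μ/(2a), a = −μ/(2ε) = 7.882×10¹¹ m = 7.8817×10⁸ km.

a ≈ 7.882×10⁸ km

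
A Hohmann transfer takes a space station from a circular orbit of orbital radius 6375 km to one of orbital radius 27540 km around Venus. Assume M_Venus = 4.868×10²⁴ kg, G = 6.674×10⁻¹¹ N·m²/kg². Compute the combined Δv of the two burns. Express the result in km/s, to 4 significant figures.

μ = GM = 6.674×10⁻¹¹ × 4.868×10²⁴ = 3.249×10¹⁴ m³/s².
r₁ = 6375 km = 6.375×10⁶ m.
r₂ = 27540 km = 2.754×10⁷ m.
Transfer ellipse a_t = (r₁ + r₂)/2 = 1.696×10⁷ m.
At r₁: circular v_c1 = √(μ/r₁) = 7139 m/s; transfer-periapsis v_p = √[μ(2/r₁ − 1/a_t)] = 9098 m/s.
Δv₁ = v_p − v_c1 = 1959 m/s.
At r₂: circular v_c2 = √(μ/r₂) = 3435 m/s; transfer-apoapsis v_a = √[μ(2/r₂ − 1/a_t)] = 2106 m/s.
Δv₂ = v_c2 − v_a = 1329 m/s.
Total Δv = Δv₁ + Δv₂ = 3288 m/s = 3.288 km/s.

Δv_total ≈ 3.288 km/s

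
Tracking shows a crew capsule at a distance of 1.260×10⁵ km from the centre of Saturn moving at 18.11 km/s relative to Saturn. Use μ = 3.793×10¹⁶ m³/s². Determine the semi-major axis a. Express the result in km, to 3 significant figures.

r = 1.260×10⁸ m.
Specific orbital energy ε = v²/2 − μ/r = (18110)²/2 − 3.793×10¹⁶/1.260×10⁸ = -1.370×10⁸ J/kg.
Since ε = −μ/(2a), a = −μ/(2ε) = 1.384×10⁸ m = 1.3838×10⁵ km.

a ≈ 1.38×10⁵ km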